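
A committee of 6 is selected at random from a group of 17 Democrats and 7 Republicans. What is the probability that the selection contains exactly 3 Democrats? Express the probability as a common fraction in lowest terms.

850/4807

The sample space is all 6-subsets of the 24: C(24,6) = 134596.
Selections with exactly 3 Democrats: choose 3 of the 17 Democrats and 3 of the 7 Republicans, C(17,3)·C(7,3) = 680·35 = 23800.
Probability = 23800/134596 = 850/4807.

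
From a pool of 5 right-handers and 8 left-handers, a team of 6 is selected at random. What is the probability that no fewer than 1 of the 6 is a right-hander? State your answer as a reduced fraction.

There are C(13,6) = 1716 ways to choose the 6.
The complement is all 6 are left-handers: C(8,6) = 28.
Probability = 1 − 28/1716 = 1688/1716 = 422/429.

422/429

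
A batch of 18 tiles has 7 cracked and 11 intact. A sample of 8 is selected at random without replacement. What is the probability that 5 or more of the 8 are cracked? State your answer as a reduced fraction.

There are C(18,8) = 43758 ways to choose the 8.
Favorable selections (5 or more cracked): C(7,5)·C(11,3) + C(7,6)·C(11,2) + C(7,7)·C(11,1) = 3465 + 385 + 11 = 3861.
Probability = 3861/43758 = 3/34.

3/34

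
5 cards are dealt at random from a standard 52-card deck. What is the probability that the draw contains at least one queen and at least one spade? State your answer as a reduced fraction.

There are C(52,5) = 2598960 possible draws.
By inclusion-exclusion on the complements, draws missing all queens or all spades: C(48,5) + C(39,5) − C(36,5) = 1712304 + 575757 − 376992 = 1911069.
So draws with at least one of each: 2598960 − 1911069 = 687891, probability 687891/2598960 = 229297/866320.

229297/866320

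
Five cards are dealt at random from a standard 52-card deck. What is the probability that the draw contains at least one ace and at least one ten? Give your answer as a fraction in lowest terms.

There are C(52,5) = 2598960 possible draws.
By inclusion-exclusion on the complements, draws missing all aces or all tens: C(48,5) + C(48,5) − C(44,5) = 1712304 + 1712304 − 1086008 = 2338600.
So draws with at least one of each: 2598960 − 2338600 = 260360, probability 260360/2598960 = 6509/64974.

6509/64974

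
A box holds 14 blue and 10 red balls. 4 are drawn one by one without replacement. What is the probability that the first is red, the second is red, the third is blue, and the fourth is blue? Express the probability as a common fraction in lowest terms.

65/1012

Multiply the conditional probabilities at each draw: 10/24 · 9/23 · 14/22 · 13/21 = 16380/255024 = 65/1012.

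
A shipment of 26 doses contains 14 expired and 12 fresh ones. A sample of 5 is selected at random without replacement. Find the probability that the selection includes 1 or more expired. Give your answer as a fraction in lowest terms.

1477/1495

Total selections: C(26,5) = 65780.
The complement is all 5 are fresh: C(12,5) = 792.
Probability = 1 − 792/65780 = 64988/65780 = 1477/1495.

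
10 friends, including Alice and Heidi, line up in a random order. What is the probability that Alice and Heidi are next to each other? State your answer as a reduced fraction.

There are 10! = 3628800 arrangements.
Treat Alice and Heidi as a block: 9! arrangements of the blocks × 2 orders within the block = 2·362880 = 725760.
Probability = 725760/3628800 = 1/5.

1/5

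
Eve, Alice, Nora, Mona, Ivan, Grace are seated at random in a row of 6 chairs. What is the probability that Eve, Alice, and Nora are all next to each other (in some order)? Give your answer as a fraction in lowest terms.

There are 6! = 720 arrangements.
Treat the three as one block: 4! placements × 3! orders within the block = 24·6 = 144.
Probability = 144/720 = 1/5.

1/5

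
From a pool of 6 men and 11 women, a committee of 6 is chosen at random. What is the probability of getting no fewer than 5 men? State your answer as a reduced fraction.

67/12376

There are C(17,6) = 12376 ways to choose the 6.
Favorable selections (no fewer than 5 men): C(6,5)·C(11,1) + C(6,6)·C(11,0) = 66 + 1 = 67.
Probability = 67/12376.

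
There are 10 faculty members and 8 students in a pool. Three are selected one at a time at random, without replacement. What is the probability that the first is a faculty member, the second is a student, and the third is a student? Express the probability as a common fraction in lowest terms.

35/306

Multiply the conditional probabilities at each draw: 10/18 · 8/17 · 7/16 = 560/4896 = 35/306.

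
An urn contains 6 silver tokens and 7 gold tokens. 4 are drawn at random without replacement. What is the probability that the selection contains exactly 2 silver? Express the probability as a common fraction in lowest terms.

63/143

There are C(13,4) = 715 ways to choose 4 from 13.
Selections with exactly 2 silver: choose 2 of the 6 silver and 2 of the 7 gold, C(6,2)·C(7,2) = 15·21 = 315.
Probability = 315/715 = 63/143.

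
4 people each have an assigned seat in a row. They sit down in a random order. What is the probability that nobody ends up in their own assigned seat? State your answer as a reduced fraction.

There are 4! = 24 seatings.
By inclusion-exclusion, seatings with no fixed points: C(4,0)·4! − C(4,1)·3! + C(4,2)·2! − C(4,3)·1! + C(4,4)·0! = 9.
Probability = 9/24 = 3/8.

3/8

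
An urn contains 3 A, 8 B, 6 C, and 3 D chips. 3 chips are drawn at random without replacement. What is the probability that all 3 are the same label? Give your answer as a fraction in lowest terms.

There are C(20,3) = 1140 ways to draw 3 chips.
All same label: C(3,3) + C(8,3) + C(6,3) + C(3,3) = 1 + 56 + 20 + 1 = 78.
Probability = 78/1140 = 13/190.

13/190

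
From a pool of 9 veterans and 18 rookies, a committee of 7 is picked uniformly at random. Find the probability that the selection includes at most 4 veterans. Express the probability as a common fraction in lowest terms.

Total selections: C(27,7) = 888030.
Count the complement (more than 4 veterans): C(9,5)·C(18,2) + C(9,6)·C(18,1) + C(9,7)·C(18,0) = 19278 + 1512 + 36 = 20826.
Probability = 1 − 20826/888030 = 867204/888030 = 3706/3795.

3706/3795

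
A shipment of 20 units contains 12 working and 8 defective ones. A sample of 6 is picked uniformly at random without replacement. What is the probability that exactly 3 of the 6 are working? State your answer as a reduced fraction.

The sample space is all 6-subsets of the 20: C(20,6) = 38760.
Selections with exactly 3 working: choose 3 of the 12 working and 3 of the 8 defective, C(12,3)·C(8,3) = 220·56 = 12320.
Probability = 12320/38760 = 308/969.

308/969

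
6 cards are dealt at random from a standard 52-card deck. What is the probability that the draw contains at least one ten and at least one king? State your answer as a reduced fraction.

718637/5089630

There are C(52,6) = 20358520 possible draws.
By inclusion-exclusion on the complements, draws missing all tens or all kings: C(48,6) + C(48,6) − C(44,6) = 12271512 + 12271512 − 7059052 = 17483972.
So draws with at least one of each: 20358520 − 17483972 = 2874548, probability 2874548/20358520 = 718637/5089630.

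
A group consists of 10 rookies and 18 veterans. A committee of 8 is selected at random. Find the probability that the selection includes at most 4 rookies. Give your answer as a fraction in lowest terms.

There are C(28,8) = 3108105 ways to choose the 8.
Favorable selections (at most 4 rookies): C(10,0)·C(18,8) + C(10,1)·C(18,7) + C(10,2)·C(18,6) + C(10,3)·C(18,5) + C(10,4)·C(18,4) = 43758 + 318240 + 835380 + 1028160 + 642600 = 2868138.
Probability = 2868138/3108105 = 3502/3795.

3502/3795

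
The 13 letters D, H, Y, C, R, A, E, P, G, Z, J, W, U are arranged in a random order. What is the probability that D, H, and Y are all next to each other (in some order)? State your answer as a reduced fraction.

There are 13! = 6227020800 arrangements.
Treat the three as one block: 11! placements × 3! orders within the block = 39916800·6 = 239500800.
Probability = 239500800/6227020800 = 1/26.

1/26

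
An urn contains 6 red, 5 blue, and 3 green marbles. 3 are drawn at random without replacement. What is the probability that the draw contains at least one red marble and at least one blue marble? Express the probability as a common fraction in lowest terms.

225/364

There are C(14,3) = 364 possible draws.
By inclusion-exclusion on the complements, draws missing all red or all blue: C(8,3) + C(9,3) − C(3,3) = 56 + 84 − 1 = 139.
So draws with at least one of each: 364 − 139 = 225, probability 225/364.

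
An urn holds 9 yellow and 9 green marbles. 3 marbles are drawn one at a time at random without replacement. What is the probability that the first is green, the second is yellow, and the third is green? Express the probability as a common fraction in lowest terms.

Multiply the conditional probabilities at each draw: 9/18 · 9/17 · 8/16 = 648/4896 = 9/68.

9/68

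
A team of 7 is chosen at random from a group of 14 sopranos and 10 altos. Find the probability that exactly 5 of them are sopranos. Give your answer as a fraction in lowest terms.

455/1748

There are C(24,7) = 346104 ways to choose 7 from 24.
Selections with exactly 5 sopranos: choose 5 of the 14 sopranos and 2 of the 10 altos, C(14,5)·C(10,2) = 2002·45 = 90090.
Probability = 90090/346104 = 455/1748.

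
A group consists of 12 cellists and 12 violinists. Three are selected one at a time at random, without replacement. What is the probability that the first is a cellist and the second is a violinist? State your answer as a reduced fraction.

6/23

Multiply the conditional probabilities at each draw: 12/24 · 12/23 = 144/552 = 6/23.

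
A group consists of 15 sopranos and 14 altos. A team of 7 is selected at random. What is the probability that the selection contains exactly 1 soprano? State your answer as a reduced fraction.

Total number of selections: C(29,7) = 1560780.
Selections with exactly 1 soprano: choose 1 of the 15 sopranos and 6 of the 14 altos, C(15,1)·C(14,6) = 15·3003 = 45045.
Probability = 45045/1560780 = 77/2668.

77/2668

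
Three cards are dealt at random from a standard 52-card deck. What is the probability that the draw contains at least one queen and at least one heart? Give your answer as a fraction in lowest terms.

33/260

There are C(52,3) = 22100 possible draws.
By inclusion-exclusion on the complements, draws missing all queens or all hearts: C(48,3) + C(39,3) − C(36,3) = 17296 + 9139 − 7140 = 19295.
So draws with at least one of each: 22100 − 19295 = 2805, probability 2805/22100 = 33/260.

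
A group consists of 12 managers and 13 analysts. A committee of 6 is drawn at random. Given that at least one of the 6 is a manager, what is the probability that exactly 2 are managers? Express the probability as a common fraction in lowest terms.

2145/7972

Work in counts. Selections with at least one manager: C(25,6) − C(13,6) = 177100 − 1716 = 175384.
Of those, selections where exactly 2 are managers: C(12,2)·C(13,4) = 66·715 = 47190.
Conditional probability = 47190/175384 = 2145/7972.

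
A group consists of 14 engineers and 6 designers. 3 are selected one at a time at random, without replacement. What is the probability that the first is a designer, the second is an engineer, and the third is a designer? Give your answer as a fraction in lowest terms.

7/114

Multiply the conditional probabilities at each draw: 6/20 · 14/19 · 5/18 = 420/6840 = 7/114.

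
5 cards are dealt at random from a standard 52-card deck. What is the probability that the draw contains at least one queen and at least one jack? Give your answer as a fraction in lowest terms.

There are C(52,5) = 2598960 possible draws.
By inclusion-exclusion on the complements, draws missing all queens or all jacks: C(48,5) + C(48,5) − C(44,5) = 1712304 + 1712304 − 1086008 = 2338600.
So draws with at least one of each: 2598960 − 2338600 = 260360, probability 260360/2598960 = 6509/64974.

6509/64974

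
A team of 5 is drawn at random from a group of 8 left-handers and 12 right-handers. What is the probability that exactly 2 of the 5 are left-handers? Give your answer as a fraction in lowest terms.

The sample space is all 5-subsets of the 20: C(20,5) = 15504.
Selections with exactly 2 left-handers: choose 2 of the 8 left-handers and 3 of the 12 right-handers, C(8,2)·C(12,3) = 28·220 = 6160.
Probability = 6160/15504 = 385/969.

385/969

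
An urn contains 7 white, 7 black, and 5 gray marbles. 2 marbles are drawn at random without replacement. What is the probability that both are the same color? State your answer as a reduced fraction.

52/171

There are C(19,2) = 171 ways to draw 2 marbles.
All same color: C(7,2) + C(7,2) + C(5,2) = 21 + 21 + 10 = 52.
Probability = 52/171.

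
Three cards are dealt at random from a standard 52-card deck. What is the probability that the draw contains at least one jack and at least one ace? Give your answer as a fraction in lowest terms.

188/5525

There are C(52,3) = 22100 possible draws.
By inclusion-exclusion on the complements, draws missing all jacks or all aces: C(48,3) + C(48,3) − C(44,3) = 17296 + 17296 − 13244 = 21348.
So draws with at least one of each: 22100 − 21348 = 752, probability 752/22100 = 188/5525.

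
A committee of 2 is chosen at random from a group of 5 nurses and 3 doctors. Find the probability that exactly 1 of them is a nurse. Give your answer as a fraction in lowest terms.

Total number of selections: C(8,2) = 28.
Selections with exactly 1 nurse: choose 1 of the 5 nurses and 1 of the 3 doctors, C(5,1)·C(3,1) = 5·3 = 15.
Probability = 15/28.

15/28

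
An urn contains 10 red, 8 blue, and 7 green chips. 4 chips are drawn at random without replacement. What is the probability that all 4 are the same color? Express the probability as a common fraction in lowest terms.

There are C(25,4) = 12650 ways to draw 4 chips.
All same color: C(10,4) + C(8,4) + C(7,4) = 210 + 70 + 35 = 315.
Probability = 315/12650 = 63/2530.

63/2530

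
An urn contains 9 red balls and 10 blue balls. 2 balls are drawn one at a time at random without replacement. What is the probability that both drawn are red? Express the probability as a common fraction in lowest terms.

4/19

Multiply the conditional probabilities at each draw: 9/19 · 8/18 = 72/342 = 4/19.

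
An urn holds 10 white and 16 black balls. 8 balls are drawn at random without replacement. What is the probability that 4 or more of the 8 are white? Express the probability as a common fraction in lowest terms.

8469/24035

Total selections: C(26,8) = 1562275.
Count the complement (fewer than 4 white): C(10,0)·C(16,8) + C(10,1)·C(16,7) + C(10,2)·C(16,6) + C(10,3)·C(16,5) = 12870 + 114400 + 360360 + 524160 = 1011790.
Probability = 1 − 1011790/1562275 = 550485/1562275 = 8469/24035.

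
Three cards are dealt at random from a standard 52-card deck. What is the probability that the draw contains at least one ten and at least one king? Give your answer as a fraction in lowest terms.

188/5525

There are C(52,3) = 22100 possible draws.
By inclusion-exclusion on the complements, draws missing all tens or all kings: C(48,3) + C(48,3) − C(44,3) = 17296 + 17296 − 13244 = 21348.
So draws with at least one of each: 22100 − 21348 = 752, probability 752/22100 = 188/5525.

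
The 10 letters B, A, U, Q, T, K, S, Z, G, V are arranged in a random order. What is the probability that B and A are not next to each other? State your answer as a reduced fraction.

There are 10! = 3628800 arrangements.
Arrangements with B and A adjacent: 2·9! = 725760.
So not adjacent: 3628800 − 725760 = 2903040, probability 2903040/3628800 = 4/5.

4/5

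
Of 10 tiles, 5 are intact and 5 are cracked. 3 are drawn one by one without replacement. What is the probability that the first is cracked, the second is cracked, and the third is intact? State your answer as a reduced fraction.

Multiply the conditional probabilities at each draw: 5/10 · 4/9 · 5/8 = 100/720 = 5/36.

5/36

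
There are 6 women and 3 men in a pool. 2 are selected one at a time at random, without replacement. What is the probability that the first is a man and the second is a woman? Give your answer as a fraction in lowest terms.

1/4

Multiply the conditional probabilities at each draw: 3/9 · 6/8 = 18/72 = 1/4.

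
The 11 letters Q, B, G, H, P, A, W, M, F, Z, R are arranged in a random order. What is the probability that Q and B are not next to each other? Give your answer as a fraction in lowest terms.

There are 11! = 39916800 arrangements.
Arrangements with Q and B adjacent: 2·10! = 7257600.
So not adjacent: 39916800 − 7257600 = 32659200, probability 32659200/39916800 = 9/11.

9/11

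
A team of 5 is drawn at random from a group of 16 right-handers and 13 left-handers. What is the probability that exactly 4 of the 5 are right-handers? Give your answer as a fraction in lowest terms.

52/261

There are C(29,5) = 118755 ways to choose 5 from 29.
Selections with exactly 4 right-handers: choose 4 of the 16 right-handers and 1 of the 13 left-handers, C(16,4)·C(13,1) = 1820·13 = 23660.
Probability = 23660/118755 = 52/261.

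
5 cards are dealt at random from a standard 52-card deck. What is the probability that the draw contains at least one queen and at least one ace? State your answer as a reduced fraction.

6509/64974

There are C(52,5) = 2598960 possible draws.
By inclusion-exclusion on the complements, draws missing all queens or all aces: C(48,5) + C(48,5) − C(44,5) = 1712304 + 1712304 − 1086008 = 2338600.
So draws with at least one of each: 2598960 − 2338600 = 260360, probability 260360/2598960 = 6509/64974.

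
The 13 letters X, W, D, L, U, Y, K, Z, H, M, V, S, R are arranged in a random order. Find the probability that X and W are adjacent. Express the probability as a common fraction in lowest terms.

There are 13! = 6227020800 arrangements.
Treat X and W as a block: 12! arrangements of the blocks × 2 orders within the block = 2·479001600 = 958003200.
Probability = 958003200/6227020800 = 2/13.

2/13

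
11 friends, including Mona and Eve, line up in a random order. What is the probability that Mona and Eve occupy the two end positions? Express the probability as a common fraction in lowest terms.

1/55

There are 11! = 39916800 arrangements.
Place Mona and Eve at the ends in 2 ways, arrange the remaining 9 in 9! = 362880 ways: 2·362880 = 725760.
Probability = 725760/39916800 = 1/55.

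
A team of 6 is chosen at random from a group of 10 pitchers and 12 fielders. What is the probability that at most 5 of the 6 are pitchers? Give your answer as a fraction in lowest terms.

3543/3553

There are C(22,6) = 74613 ways to choose the 6.
The complement is exactly 6 pitchers: C(10,6)·C(12,0) = 210.
Probability = 1 − 210/74613 = 74403/74613 = 3543/3553.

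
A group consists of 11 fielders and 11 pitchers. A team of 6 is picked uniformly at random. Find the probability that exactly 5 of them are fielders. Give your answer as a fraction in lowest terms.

22/323

There are C(22,6) = 74613 ways to choose 6 from 22.
Selections with exactly 5 fielders: choose 5 of the 11 fielders and 1 of the 11 pitchers, C(11,5)·C(11,1) = 462·11 = 5082.
Probability = 5082/74613 = 22/323.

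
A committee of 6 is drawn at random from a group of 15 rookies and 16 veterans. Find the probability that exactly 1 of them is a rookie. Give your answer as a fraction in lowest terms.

80/899

There are C(31,6) = 736281 ways to choose 6 from 31.
Selections with exactly 1 rookie: choose 1 of the 15 rookies and 5 of the 16 veterans, C(15,1)·C(16,5) = 15·4368 = 65520.
Probability = 65520/736281 = 80/899.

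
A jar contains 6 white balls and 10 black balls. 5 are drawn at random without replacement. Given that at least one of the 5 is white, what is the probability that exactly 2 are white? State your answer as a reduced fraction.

150/343

Work in counts. Selections with at least one white: C(16,5) − C(10,5) = 4368 − 252 = 4116.
Of those, selections where exactly 2 are white: C(6,2)·C(10,3) = 15·120 = 1800.
Conditional probability = 1800/4116 = 150/343.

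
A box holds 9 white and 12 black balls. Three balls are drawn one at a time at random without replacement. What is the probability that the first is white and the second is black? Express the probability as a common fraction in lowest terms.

Multiply the conditional probabilities at each draw: 9/21 · 12/20 = 108/420 = 9/35.

9/35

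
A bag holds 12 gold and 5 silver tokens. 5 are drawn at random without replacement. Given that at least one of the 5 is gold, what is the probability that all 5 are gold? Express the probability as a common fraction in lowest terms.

792/6187

Work in counts. Selections with at least one gold: C(17,5) − C(5,5) = 6188 − 1 = 6187.
Of those, selections where all 5 are gold: C(12,5) = 792.
Conditional probability = 792/6187.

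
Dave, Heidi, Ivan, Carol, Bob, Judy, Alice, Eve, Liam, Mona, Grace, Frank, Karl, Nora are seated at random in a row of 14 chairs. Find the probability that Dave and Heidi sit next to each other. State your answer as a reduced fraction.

There are 14! = 87178291200 arrangements.
Treat Dave and Heidi as a block: 13! arrangements of the blocks × 2 orders within the block = 2·6227020800 = 12454041600.
Probability = 12454041600/87178291200 = 1/7.

1/7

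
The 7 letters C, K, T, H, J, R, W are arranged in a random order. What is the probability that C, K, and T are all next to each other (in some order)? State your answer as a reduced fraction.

1/7

There are 7! = 5040 arrangements.
Treat the three as one block: 5! placements × 3! orders within the block = 120·6 = 720.
Probability = 720/5040 = 1/7.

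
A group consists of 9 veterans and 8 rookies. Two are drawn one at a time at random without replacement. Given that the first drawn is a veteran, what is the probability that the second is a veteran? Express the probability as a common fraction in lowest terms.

After removing one veteran, 16 remain: 8 veterans and 8 rookies.
So the probability the next is a veteran is 8/16 = 1/2.

1/2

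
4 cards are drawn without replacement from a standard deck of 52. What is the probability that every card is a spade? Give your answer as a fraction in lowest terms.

There are C(52,4) = 270725 possible 4-card hands.
Hands that are all spades: C(13,4) = 715.
Probability = 715/270725 = 11/4165.

11/4165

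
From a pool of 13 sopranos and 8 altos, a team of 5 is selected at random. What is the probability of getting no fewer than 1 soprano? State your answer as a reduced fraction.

There are C(21,5) = 20349 ways to choose the 5.
The complement is all 5 are altos: C(8,5) = 56.
Probability = 1 − 56/20349 = 20293/20349 = 2899/2907.

2899/2907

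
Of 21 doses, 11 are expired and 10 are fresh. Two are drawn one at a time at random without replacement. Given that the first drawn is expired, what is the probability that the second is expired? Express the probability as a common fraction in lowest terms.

1/2

After removing one expired, 20 remain: 10 expired and 10 fresh.
So the probability the next is expired is 10/20 = 1/2.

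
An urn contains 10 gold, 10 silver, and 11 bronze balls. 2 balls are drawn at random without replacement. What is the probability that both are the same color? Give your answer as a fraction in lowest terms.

29/93

There are C(31,2) = 465 ways to draw 2 balls.
All same color: C(10,2) + C(10,2) + C(11,2) = 45 + 45 + 55 = 145.
Probability = 145/465 = 29/93.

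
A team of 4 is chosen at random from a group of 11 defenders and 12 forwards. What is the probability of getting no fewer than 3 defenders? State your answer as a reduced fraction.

Total selections: C(23,4) = 8855.
Favorable selections (no fewer than 3 defenders): C(11,3)·C(12,1) + C(11,4)·C(12,0) = 1980 + 330 = 2310.
Probability = 2310/8855 = 6/23.

6/23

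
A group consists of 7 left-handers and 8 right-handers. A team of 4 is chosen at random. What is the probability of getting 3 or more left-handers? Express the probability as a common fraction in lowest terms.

3/13

There are C(15,4) = 1365 ways to choose the 4.
Favorable selections (3 or more left-handers): C(7,3)·C(8,1) + C(7,4)·C(8,0) = 280 + 35 = 315.
Probability = 315/1365 = 3/13.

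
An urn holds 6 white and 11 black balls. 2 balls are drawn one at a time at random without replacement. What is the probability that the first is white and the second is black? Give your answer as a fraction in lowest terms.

Multiply the conditional probabilities at each draw: 6/17 · 11/16 = 66/272 = 33/136.

33/136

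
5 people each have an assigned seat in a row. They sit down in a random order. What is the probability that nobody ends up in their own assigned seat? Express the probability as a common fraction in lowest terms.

11/30

There are 5! = 120 seatings.
By inclusion-exclusion, seatings with no fixed points: C(5,0)·5! − C(5,1)·4! + C(5,2)·3! − C(5,3)·2! + C(5,4)·1! − C(5,5)·0! = 44.
Probability = 44/120 = 11/30.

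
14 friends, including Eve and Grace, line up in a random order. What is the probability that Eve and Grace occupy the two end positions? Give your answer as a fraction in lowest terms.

There are 14! = 87178291200 arrangements.
Place Eve and Grace at the ends in 2 ways, arrange the remaining 12 in 12! = 479001600 ways: 2·479001600 = 958003200.
Probability = 958003200/87178291200 = 1/91.

1/91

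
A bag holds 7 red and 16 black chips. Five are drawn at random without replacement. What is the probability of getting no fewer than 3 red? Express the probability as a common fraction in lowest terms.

683/4807

There are C(23,5) = 33649 ways to choose the 5.
Favorable selections (no fewer than 3 red): C(7,3)·C(16,2) + C(7,4)·C(16,1) + C(7,5)·C(16,0) = 4200 + 560 + 21 = 4781.
Probability = 4781/33649 = 683/4807.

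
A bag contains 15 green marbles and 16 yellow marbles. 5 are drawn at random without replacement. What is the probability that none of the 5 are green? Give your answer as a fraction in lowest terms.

208/8091

There are C(31,5) = 169911 possible selections.
Selections with no green (all yellow): C(16,5) = 4368.
Probability = 4368/169911 = 208/8091.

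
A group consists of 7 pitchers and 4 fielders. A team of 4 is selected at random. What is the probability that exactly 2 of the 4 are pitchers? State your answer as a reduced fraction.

21/55

The sample space is all 4-subsets of the 11: C(11,4) = 330.
Selections with exactly 2 pitchers: choose 2 of the 7 pitchers and 2 of the 4 fielders, C(7,2)·C(4,2) = 21·6 = 126.
Probability = 126/330 = 21/55.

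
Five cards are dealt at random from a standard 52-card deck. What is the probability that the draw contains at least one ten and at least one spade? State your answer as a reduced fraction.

229297/866320

There are C(52,5) = 2598960 possible draws.
By inclusion-exclusion on the complements, draws missing all tens or all spades: C(48,5) + C(39,5) − C(36,5) = 1712304 + 575757 − 376992 = 1911069.
So draws with at least one of each: 2598960 − 1911069 = 687891, probability 687891/2598960 = 229297/866320.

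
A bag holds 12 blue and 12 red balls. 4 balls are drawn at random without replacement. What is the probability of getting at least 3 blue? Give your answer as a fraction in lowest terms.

There are C(24,4) = 10626 ways to choose the 4.
Favorable selections (at least 3 blue): C(12,3)·C(12,1) + C(12,4)·C(12,0) = 2640 + 495 = 3135.
Probability = 3135/10626 = 95/322.

95/322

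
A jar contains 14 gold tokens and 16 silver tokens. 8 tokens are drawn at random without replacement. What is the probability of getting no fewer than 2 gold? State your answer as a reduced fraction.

87383/90045

Total selections: C(30,8) = 5852925.
Count the complement (fewer than 2 gold): C(14,0)·C(16,8) + C(14,1)·C(16,7) = 12870 + 160160 = 173030.
Probability = 1 − 173030/5852925 = 5679895/5852925 = 87383/90045.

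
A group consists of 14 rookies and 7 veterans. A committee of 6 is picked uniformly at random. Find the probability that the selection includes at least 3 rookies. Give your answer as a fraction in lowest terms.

1209/1292

Total selections: C(21,6) = 54264.
Count the complement (fewer than 3 rookies): C(14,0)·C(7,6) + C(14,1)·C(7,5) + C(14,2)·C(7,4) = 7 + 294 + 3185 = 3486.
Probability = 1 − 3486/54264 = 50778/54264 = 1209/1292.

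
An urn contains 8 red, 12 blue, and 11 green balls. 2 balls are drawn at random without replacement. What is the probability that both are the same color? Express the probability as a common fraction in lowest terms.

149/465

There are C(31,2) = 465 ways to draw 2 balls.
All same color: C(8,2) + C(12,2) + C(11,2) = 28 + 66 + 55 = 149.
Probability = 149/465.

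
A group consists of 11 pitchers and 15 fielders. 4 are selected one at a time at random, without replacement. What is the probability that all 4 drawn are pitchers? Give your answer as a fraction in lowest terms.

Multiply the conditional probabilities at each draw: 11/26 · 10/25 · 9/24 · 8/23 = 7920/358800 = 33/1495.

33/1495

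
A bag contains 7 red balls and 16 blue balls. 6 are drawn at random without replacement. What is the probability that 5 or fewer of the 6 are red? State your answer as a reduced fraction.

Total selections: C(23,6) = 100947.
The complement is exactly 6 red: C(7,6)·C(16,0) = 7.
Probability = 1 − 7/100947 = 100940/100947 = 14420/14421.

14420/14421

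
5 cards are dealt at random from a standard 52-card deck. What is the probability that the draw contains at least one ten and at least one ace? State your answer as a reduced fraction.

There are C(52,5) = 2598960 possible draws.
By inclusion-exclusion on the complements, draws missing all tens or all aces: C(48,5) + C(48,5) − C(44,5) = 1712304 + 1712304 − 1086008 = 2338600.
So draws with at least one of each: 2598960 − 2338600 = 260360, probability 260360/2598960 = 6509/64974.

6509/64974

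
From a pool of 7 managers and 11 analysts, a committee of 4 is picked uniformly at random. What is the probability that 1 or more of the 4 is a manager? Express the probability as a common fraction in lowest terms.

There are C(18,4) = 3060 ways to choose the 4.
The complement is all 4 are analysts: C(11,4) = 330.
Probability = 1 − 330/3060 = 2730/3060 = 91/102.

91/102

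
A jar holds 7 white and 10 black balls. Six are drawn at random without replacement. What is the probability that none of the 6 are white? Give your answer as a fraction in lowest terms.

15/884

There are C(17,6) = 12376 possible selections.
Selections with no white (all black): C(10,6) = 210.
Probability = 210/12376 = 15/884.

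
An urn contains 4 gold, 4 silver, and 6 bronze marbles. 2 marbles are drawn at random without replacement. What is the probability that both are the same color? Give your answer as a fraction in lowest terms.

27/91

There are C(14,2) = 91 ways to draw 2 marbles.
All same color: C(4,2) + C(4,2) + C(6,2) = 6 + 6 + 15 = 27.
Probability = 27/91.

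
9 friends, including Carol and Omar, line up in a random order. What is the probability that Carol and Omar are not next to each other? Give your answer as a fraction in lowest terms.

There are 9! = 362880 arrangements.
Arrangements with Carol and Omar adjacent: 2·8! = 80640.
So not adjacent: 362880 − 80640 = 282240, probability 282240/362880 = 7/9.

7/9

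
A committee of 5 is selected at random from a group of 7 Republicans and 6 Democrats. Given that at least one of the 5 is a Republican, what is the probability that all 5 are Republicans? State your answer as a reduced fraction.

1/61

Work in counts. Selections with at least one Republican: C(13,5) − C(6,5) = 1287 − 6 = 1281.
Of those, selections where all 5 are Republicans: C(7,5) = 21.
Conditional probability = 21/1281 = 1/61.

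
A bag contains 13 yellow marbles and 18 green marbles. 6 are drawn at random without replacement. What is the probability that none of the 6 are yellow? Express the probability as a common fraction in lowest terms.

68/2697

There are C(31,6) = 736281 possible selections.
Selections with no yellow (all green): C(18,6) = 18564.
Probability = 18564/736281 = 68/2697.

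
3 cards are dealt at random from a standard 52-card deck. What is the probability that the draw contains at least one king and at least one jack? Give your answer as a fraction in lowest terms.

188/5525

There are C(52,3) = 22100 possible draws.
By inclusion-exclusion on the complements, draws missing all kings or all jacks: C(48,3) + C(48,3) − C(44,3) = 17296 + 17296 − 13244 = 21348.
So draws with at least one of each: 22100 − 21348 = 752, probability 752/22100 = 188/5525.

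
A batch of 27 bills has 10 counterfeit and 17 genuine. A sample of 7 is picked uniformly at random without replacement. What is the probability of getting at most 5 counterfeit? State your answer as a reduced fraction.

9826/9867

Total selections: C(27,7) = 888030.
Count the complement (more than 5 counterfeit): C(10,6)·C(17,1) + C(10,7)·C(17,0) = 3570 + 120 = 3690.
Probability = 1 − 3690/888030 = 884340/888030 = 9826/9867.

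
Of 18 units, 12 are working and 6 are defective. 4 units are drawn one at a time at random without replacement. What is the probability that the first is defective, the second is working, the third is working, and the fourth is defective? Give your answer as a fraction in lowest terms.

11/204

Multiply the conditional probabilities at each draw: 6/18 · 12/17 · 11/16 · 5/15 = 3960/73440 = 11/204.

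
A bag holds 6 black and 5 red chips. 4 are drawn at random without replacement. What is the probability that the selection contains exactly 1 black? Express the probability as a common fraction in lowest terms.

The sample space is all 4-subsets of the 11: C(11,4) = 330.
Selections with exactly 1 black: choose 1 of the 6 black and 3 of the 5 red, C(6,1)·C(5,3) = 6·10 = 60.
Probability = 60/330 = 2/11.

2/11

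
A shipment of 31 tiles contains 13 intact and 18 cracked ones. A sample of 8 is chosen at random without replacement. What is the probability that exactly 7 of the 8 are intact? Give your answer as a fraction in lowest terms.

Total number of selections: C(31,8) = 7888725.
Selections with exactly 7 intact: choose 7 of the 13 intact and 1 of the 18 cracked, C(13,7)·C(18,1) = 1716·18 = 30888.
Probability = 30888/7888725 = 88/22475.

88/22475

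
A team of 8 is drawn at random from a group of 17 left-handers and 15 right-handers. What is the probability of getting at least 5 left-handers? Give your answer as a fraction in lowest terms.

6817/16182

There are C(32,8) = 10518300 ways to choose the 8.
Favorable selections (at least 5 left-handers): C(17,5)·C(15,3) + C(17,6)·C(15,2) + C(17,7)·C(15,1) + C(17,8)·C(15,0) = 2815540 + 1299480 + 291720 + 24310 = 4431050.
Probability = 4431050/10518300 = 6817/16182.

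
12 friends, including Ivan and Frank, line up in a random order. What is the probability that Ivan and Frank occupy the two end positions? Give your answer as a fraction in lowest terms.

1/66

There are 12! = 479001600 arrangements.
Place Ivan and Frank at the ends in 2 ways, arrange the remaining 10 in 10! = 3628800 ways: 2·3628800 = 7257600.
Probability = 7257600/479001600 = 1/66.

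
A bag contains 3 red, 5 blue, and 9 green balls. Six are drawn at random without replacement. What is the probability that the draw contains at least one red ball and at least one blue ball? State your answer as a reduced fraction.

There are C(17,6) = 12376 possible draws.
By inclusion-exclusion on the complements, draws missing all red or all blue: C(14,6) + C(12,6) − C(9,6) = 3003 + 924 − 84 = 3843.
So draws with at least one of each: 12376 − 3843 = 8533, probability 8533/12376 = 1219/1768.

1219/1768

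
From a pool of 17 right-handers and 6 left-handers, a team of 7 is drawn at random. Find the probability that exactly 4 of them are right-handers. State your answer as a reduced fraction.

2800/14421

Total number of selections: C(23,7) = 245157.
Selections with exactly 4 right-handers: choose 4 of the 17 right-handers and 3 of the 6 left-handers, C(17,4)·C(6,3) = 2380·20 = 47600.
Probability = 47600/245157 = 2800/14421.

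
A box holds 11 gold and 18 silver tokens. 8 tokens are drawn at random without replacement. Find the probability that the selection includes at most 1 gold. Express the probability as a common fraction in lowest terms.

306/3335

Total selections: C(29,8) = 4292145.
Favorable selections (at most 1 gold): C(11,0)·C(18,8) + C(11,1)·C(18,7) = 43758 + 350064 = 393822.
Probability = 393822/4292145 = 306/3335.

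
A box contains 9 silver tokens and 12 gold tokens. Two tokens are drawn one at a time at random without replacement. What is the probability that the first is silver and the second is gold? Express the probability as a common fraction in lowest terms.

Multiply the conditional probabilities at each draw: 9/21 · 12/20 = 108/420 = 9/35.

9/35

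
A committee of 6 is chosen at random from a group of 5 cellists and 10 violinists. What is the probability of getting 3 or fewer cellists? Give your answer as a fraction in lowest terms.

Total selections: C(15,6) = 5005.
Favorable selections (3 or fewer cellists): C(5,0)·C(10,6) + C(5,1)·C(10,5) + C(5,2)·C(10,4) + C(5,3)·C(10,3) = 210 + 1260 + 2100 + 1200 = 4770.
Probability = 4770/5005 = 954/1001.

954/1001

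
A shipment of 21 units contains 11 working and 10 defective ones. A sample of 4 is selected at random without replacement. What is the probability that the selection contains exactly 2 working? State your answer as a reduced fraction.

55/133

There are C(21,4) = 5985 ways to choose 4 from 21.
Selections with exactly 2 working: choose 2 of the 11 working and 2 of the 10 defective, C(11,2)·C(10,2) = 55·45 = 2475.
Probability = 2475/5985 = 55/133.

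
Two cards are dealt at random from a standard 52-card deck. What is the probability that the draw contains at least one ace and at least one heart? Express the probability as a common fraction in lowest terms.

There are C(52,2) = 1326 possible draws.
By inclusion-exclusion on the complements, draws missing all aces or all hearts: C(48,2) + C(39,2) − C(36,2) = 1128 + 741 − 630 = 1239.
So draws with at least one of each: 1326 − 1239 = 87, probability 87/1326 = 29/442.

29/442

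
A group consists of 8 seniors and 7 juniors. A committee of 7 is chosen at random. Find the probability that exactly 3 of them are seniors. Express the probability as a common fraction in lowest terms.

392/1287

There are C(15,7) = 6435 ways to choose 7 from 15.
Selections with exactly 3 seniors: choose 3 of the 8 seniors and 4 of the 7 juniors, C(8,3)·C(7,4) = 56·35 = 1960.
Probability = 1960/6435 = 392/1287.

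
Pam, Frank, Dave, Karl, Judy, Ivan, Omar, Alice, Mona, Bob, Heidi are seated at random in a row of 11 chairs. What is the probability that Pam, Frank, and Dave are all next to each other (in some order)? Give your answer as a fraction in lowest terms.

There are 11! = 39916800 arrangements.
Treat the three as one block: 9! placements × 3! orders within the block = 362880·6 = 2177280.
Probability = 2177280/39916800 = 3/55.

3/55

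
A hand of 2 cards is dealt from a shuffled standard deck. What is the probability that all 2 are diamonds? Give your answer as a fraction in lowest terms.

1/17

There are C(52,2) = 1326 possible 2-card hands.
Hands that are all diamonds: C(13,2) = 78.
Probability = 78/1326 = 1/17.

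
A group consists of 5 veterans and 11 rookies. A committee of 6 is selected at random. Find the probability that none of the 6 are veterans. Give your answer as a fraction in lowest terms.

There are C(16,6) = 8008 possible selections.
Selections with no veterans (all rookies): C(11,6) = 462.
Probability = 462/8008 = 3/52.

3/52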